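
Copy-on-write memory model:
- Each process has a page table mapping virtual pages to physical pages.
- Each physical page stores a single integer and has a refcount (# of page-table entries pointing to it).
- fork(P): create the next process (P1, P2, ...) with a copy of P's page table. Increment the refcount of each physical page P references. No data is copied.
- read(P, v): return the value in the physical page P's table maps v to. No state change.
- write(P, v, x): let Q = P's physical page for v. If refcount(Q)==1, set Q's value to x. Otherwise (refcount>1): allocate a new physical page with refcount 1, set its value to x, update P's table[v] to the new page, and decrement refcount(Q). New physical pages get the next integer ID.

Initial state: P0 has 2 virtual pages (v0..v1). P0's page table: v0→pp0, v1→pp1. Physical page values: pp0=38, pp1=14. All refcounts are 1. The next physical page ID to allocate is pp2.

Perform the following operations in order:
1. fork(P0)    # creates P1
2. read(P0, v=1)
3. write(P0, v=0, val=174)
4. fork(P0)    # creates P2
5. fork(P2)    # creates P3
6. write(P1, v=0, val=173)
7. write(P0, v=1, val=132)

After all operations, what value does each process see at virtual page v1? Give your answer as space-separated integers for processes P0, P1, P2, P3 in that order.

Op 1: fork(P0) -> P1. 2 ppages; refcounts: pp0:2 pp1:2
Op 2: read(P0, v1) -> 14. No state change.
Op 3: write(P0, v0, 174). refcount(pp0)=2>1 -> COPY to pp2. 3 ppages; refcounts: pp0:1 pp1:2 pp2:1
Op 4: fork(P0) -> P2. 3 ppages; refcounts: pp0:1 pp1:3 pp2:2
Op 5: fork(P2) -> P3. 3 ppages; refcounts: pp0:1 pp1:4 pp2:3
Op 6: write(P1, v0, 173). refcount(pp0)=1 -> write in place. 3 ppages; refcounts: pp0:1 pp1:4 pp2:3
Op 7: write(P0, v1, 132). refcount(pp1)=4>1 -> COPY to pp3. 4 ppages; refcounts: pp0:1 pp1:3 pp2:3 pp3:1
P0: v1 -> pp3 = 132
P1: v1 -> pp1 = 14
P2: v1 -> pp1 = 14
P3: v1 -> pp1 = 14

Answer: 132 14 14 14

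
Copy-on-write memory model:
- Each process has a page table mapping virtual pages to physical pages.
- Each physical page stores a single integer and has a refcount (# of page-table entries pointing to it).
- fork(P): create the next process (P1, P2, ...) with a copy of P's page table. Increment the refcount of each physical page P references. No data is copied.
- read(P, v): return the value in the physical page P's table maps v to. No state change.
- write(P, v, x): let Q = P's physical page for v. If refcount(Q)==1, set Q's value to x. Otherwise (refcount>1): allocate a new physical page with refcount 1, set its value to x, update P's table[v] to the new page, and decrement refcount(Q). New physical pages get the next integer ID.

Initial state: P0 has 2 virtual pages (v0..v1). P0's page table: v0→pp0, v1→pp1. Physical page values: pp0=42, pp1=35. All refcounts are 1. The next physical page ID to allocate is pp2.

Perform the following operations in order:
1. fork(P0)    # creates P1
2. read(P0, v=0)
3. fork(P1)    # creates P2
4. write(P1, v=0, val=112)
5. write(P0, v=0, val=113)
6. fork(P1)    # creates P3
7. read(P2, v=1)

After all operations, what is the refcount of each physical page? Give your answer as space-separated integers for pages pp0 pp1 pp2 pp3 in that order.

Answer: 1 4 2 1

Derivation:
Op 1: fork(P0) -> P1. 2 ppages; refcounts: pp0:2 pp1:2
Op 2: read(P0, v0) -> 42. No state change.
Op 3: fork(P1) -> P2. 2 ppages; refcounts: pp0:3 pp1:3
Op 4: write(P1, v0, 112). refcount(pp0)=3>1 -> COPY to pp2. 3 ppages; refcounts: pp0:2 pp1:3 pp2:1
Op 5: write(P0, v0, 113). refcount(pp0)=2>1 -> COPY to pp3. 4 ppages; refcounts: pp0:1 pp1:3 pp2:1 pp3:1
Op 6: fork(P1) -> P3. 4 ppages; refcounts: pp0:1 pp1:4 pp2:2 pp3:1
Op 7: read(P2, v1) -> 35. No state change.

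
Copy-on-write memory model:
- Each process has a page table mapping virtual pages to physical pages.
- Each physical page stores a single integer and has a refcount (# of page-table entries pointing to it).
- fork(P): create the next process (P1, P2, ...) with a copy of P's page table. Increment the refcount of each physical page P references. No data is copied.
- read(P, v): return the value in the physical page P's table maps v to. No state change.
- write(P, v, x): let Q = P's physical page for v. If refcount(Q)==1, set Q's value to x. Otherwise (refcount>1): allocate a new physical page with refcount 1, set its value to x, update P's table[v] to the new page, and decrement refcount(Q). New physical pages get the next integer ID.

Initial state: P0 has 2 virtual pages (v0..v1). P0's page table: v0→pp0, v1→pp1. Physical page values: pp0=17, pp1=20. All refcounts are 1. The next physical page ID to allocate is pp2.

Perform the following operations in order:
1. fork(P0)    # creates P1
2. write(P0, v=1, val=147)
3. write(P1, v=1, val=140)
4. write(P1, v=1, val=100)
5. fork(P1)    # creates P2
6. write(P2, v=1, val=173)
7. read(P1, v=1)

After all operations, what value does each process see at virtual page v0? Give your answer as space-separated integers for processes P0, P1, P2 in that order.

Answer: 17 17 17

Derivation:
Op 1: fork(P0) -> P1. 2 ppages; refcounts: pp0:2 pp1:2
Op 2: write(P0, v1, 147). refcount(pp1)=2>1 -> COPY to pp2. 3 ppages; refcounts: pp0:2 pp1:1 pp2:1
Op 3: write(P1, v1, 140). refcount(pp1)=1 -> write in place. 3 ppages; refcounts: pp0:2 pp1:1 pp2:1
Op 4: write(P1, v1, 100). refcount(pp1)=1 -> write in place. 3 ppages; refcounts: pp0:2 pp1:1 pp2:1
Op 5: fork(P1) -> P2. 3 ppages; refcounts: pp0:3 pp1:2 pp2:1
Op 6: write(P2, v1, 173). refcount(pp1)=2>1 -> COPY to pp3. 4 ppages; refcounts: pp0:3 pp1:1 pp2:1 pp3:1
Op 7: read(P1, v1) -> 100. No state change.
P0: v0 -> pp0 = 17
P1: v0 -> pp0 = 17
P2: v0 -> pp0 = 17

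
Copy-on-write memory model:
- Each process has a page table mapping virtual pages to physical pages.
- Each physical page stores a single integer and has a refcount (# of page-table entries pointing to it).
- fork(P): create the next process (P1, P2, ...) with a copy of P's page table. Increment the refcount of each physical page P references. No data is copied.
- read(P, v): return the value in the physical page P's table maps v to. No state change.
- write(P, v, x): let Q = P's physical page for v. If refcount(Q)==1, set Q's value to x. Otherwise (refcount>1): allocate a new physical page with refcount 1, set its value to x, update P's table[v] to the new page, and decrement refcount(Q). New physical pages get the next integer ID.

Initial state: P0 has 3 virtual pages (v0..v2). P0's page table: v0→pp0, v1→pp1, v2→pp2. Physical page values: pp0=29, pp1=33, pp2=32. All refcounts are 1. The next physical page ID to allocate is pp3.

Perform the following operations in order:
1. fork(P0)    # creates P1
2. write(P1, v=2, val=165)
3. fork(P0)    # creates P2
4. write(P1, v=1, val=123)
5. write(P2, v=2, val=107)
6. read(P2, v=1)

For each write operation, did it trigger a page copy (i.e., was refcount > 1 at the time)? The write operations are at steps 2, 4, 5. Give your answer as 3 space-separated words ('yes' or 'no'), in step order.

Op 1: fork(P0) -> P1. 3 ppages; refcounts: pp0:2 pp1:2 pp2:2
Op 2: write(P1, v2, 165). refcount(pp2)=2>1 -> COPY to pp3. 4 ppages; refcounts: pp0:2 pp1:2 pp2:1 pp3:1
Op 3: fork(P0) -> P2. 4 ppages; refcounts: pp0:3 pp1:3 pp2:2 pp3:1
Op 4: write(P1, v1, 123). refcount(pp1)=3>1 -> COPY to pp4. 5 ppages; refcounts: pp0:3 pp1:2 pp2:2 pp3:1 pp4:1
Op 5: write(P2, v2, 107). refcount(pp2)=2>1 -> COPY to pp5. 6 ppages; refcounts: pp0:3 pp1:2 pp2:1 pp3:1 pp4:1 pp5:1
Op 6: read(P2, v1) -> 33. No state change.

yes yes yes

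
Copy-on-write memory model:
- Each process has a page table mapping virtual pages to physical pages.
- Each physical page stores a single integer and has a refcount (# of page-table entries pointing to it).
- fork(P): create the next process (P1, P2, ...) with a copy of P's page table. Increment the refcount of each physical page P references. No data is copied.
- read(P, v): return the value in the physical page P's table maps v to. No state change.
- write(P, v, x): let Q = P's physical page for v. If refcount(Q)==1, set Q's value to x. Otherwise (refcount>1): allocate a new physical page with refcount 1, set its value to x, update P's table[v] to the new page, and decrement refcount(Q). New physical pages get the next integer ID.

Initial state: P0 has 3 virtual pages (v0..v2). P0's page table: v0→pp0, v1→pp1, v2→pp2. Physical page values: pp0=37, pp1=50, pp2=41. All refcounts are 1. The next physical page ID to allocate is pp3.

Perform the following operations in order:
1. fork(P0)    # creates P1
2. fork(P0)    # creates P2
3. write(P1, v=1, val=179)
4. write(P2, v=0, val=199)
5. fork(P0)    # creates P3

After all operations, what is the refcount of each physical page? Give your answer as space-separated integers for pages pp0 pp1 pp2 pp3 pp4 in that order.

Op 1: fork(P0) -> P1. 3 ppages; refcounts: pp0:2 pp1:2 pp2:2
Op 2: fork(P0) -> P2. 3 ppages; refcounts: pp0:3 pp1:3 pp2:3
Op 3: write(P1, v1, 179). refcount(pp1)=3>1 -> COPY to pp3. 4 ppages; refcounts: pp0:3 pp1:2 pp2:3 pp3:1
Op 4: write(P2, v0, 199). refcount(pp0)=3>1 -> COPY to pp4. 5 ppages; refcounts: pp0:2 pp1:2 pp2:3 pp3:1 pp4:1
Op 5: fork(P0) -> P3. 5 ppages; refcounts: pp0:3 pp1:3 pp2:4 pp3:1 pp4:1

Answer: 3 3 4 1 1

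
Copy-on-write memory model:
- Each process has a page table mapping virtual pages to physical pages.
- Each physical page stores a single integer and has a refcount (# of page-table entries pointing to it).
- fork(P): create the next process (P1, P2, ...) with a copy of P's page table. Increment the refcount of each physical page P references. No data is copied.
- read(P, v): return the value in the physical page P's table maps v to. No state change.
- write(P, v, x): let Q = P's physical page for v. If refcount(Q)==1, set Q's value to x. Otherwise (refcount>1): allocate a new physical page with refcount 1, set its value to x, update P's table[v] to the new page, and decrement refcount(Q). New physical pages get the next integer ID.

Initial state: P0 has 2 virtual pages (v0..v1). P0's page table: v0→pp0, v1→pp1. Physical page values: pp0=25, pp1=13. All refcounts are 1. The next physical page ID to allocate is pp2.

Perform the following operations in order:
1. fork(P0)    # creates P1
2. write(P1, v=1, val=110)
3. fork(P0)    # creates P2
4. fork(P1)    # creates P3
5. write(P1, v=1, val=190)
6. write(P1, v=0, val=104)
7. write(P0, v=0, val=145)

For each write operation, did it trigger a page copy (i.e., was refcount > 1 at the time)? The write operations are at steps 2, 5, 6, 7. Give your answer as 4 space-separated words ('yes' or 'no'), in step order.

Op 1: fork(P0) -> P1. 2 ppages; refcounts: pp0:2 pp1:2
Op 2: write(P1, v1, 110). refcount(pp1)=2>1 -> COPY to pp2. 3 ppages; refcounts: pp0:2 pp1:1 pp2:1
Op 3: fork(P0) -> P2. 3 ppages; refcounts: pp0:3 pp1:2 pp2:1
Op 4: fork(P1) -> P3. 3 ppages; refcounts: pp0:4 pp1:2 pp2:2
Op 5: write(P1, v1, 190). refcount(pp2)=2>1 -> COPY to pp3. 4 ppages; refcounts: pp0:4 pp1:2 pp2:1 pp3:1
Op 6: write(P1, v0, 104). refcount(pp0)=4>1 -> COPY to pp4. 5 ppages; refcounts: pp0:3 pp1:2 pp2:1 pp3:1 pp4:1
Op 7: write(P0, v0, 145). refcount(pp0)=3>1 -> COPY to pp5. 6 ppages; refcounts: pp0:2 pp1:2 pp2:1 pp3:1 pp4:1 pp5:1

yes yes yes yes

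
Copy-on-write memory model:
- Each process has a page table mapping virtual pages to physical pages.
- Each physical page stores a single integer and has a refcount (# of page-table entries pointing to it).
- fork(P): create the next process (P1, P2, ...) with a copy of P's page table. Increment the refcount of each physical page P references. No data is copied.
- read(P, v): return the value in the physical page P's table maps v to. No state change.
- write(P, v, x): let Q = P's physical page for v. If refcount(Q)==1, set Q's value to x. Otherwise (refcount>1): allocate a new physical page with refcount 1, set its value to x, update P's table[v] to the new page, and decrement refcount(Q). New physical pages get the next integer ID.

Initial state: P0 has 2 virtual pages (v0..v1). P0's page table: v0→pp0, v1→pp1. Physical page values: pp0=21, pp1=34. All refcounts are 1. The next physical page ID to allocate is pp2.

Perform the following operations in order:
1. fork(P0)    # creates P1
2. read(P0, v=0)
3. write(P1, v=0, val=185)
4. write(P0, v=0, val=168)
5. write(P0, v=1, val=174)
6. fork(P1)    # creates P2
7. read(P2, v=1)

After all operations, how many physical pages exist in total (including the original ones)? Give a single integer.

Op 1: fork(P0) -> P1. 2 ppages; refcounts: pp0:2 pp1:2
Op 2: read(P0, v0) -> 21. No state change.
Op 3: write(P1, v0, 185). refcount(pp0)=2>1 -> COPY to pp2. 3 ppages; refcounts: pp0:1 pp1:2 pp2:1
Op 4: write(P0, v0, 168). refcount(pp0)=1 -> write in place. 3 ppages; refcounts: pp0:1 pp1:2 pp2:1
Op 5: write(P0, v1, 174). refcount(pp1)=2>1 -> COPY to pp3. 4 ppages; refcounts: pp0:1 pp1:1 pp2:1 pp3:1
Op 6: fork(P1) -> P2. 4 ppages; refcounts: pp0:1 pp1:2 pp2:2 pp3:1
Op 7: read(P2, v1) -> 34. No state change.

Answer: 4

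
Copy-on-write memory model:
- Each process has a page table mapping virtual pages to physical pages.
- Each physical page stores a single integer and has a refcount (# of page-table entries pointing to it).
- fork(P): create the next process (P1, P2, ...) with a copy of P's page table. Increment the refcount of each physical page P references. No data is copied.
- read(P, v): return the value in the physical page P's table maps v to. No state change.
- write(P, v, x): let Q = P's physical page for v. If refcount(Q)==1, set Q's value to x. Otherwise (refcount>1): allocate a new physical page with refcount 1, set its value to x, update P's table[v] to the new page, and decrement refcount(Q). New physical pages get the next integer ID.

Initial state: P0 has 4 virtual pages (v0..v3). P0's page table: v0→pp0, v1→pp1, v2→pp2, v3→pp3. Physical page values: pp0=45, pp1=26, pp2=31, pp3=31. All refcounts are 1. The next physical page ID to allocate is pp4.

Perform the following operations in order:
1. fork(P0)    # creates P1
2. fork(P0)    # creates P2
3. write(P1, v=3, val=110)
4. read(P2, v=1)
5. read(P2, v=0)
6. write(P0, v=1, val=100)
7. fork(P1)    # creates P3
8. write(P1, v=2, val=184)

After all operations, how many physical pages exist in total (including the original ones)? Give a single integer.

Answer: 7

Derivation:
Op 1: fork(P0) -> P1. 4 ppages; refcounts: pp0:2 pp1:2 pp2:2 pp3:2
Op 2: fork(P0) -> P2. 4 ppages; refcounts: pp0:3 pp1:3 pp2:3 pp3:3
Op 3: write(P1, v3, 110). refcount(pp3)=3>1 -> COPY to pp4. 5 ppages; refcounts: pp0:3 pp1:3 pp2:3 pp3:2 pp4:1
Op 4: read(P2, v1) -> 26. No state change.
Op 5: read(P2, v0) -> 45. No state change.
Op 6: write(P0, v1, 100). refcount(pp1)=3>1 -> COPY to pp5. 6 ppages; refcounts: pp0:3 pp1:2 pp2:3 pp3:2 pp4:1 pp5:1
Op 7: fork(P1) -> P3. 6 ppages; refcounts: pp0:4 pp1:3 pp2:4 pp3:2 pp4:2 pp5:1
Op 8: write(P1, v2, 184). refcount(pp2)=4>1 -> COPY to pp6. 7 ppages; refcounts: pp0:4 pp1:3 pp2:3 pp3:2 pp4:2 pp5:1 pp6:1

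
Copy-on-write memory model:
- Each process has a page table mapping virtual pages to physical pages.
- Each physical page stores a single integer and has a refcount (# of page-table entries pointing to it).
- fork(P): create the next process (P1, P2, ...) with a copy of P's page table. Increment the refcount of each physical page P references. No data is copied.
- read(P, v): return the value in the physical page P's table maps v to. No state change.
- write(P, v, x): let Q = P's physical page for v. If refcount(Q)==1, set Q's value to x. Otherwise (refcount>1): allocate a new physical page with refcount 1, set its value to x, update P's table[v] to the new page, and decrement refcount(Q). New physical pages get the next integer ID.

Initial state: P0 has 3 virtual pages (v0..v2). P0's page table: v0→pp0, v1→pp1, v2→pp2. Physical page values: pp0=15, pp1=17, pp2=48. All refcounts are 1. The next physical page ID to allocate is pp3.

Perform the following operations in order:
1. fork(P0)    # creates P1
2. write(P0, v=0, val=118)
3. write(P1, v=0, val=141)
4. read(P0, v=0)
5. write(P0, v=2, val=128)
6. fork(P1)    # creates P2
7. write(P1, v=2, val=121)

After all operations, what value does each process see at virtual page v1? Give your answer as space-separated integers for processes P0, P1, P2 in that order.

Answer: 17 17 17

Derivation:
Op 1: fork(P0) -> P1. 3 ppages; refcounts: pp0:2 pp1:2 pp2:2
Op 2: write(P0, v0, 118). refcount(pp0)=2>1 -> COPY to pp3. 4 ppages; refcounts: pp0:1 pp1:2 pp2:2 pp3:1
Op 3: write(P1, v0, 141). refcount(pp0)=1 -> write in place. 4 ppages; refcounts: pp0:1 pp1:2 pp2:2 pp3:1
Op 4: read(P0, v0) -> 118. No state change.
Op 5: write(P0, v2, 128). refcount(pp2)=2>1 -> COPY to pp4. 5 ppages; refcounts: pp0:1 pp1:2 pp2:1 pp3:1 pp4:1
Op 6: fork(P1) -> P2. 5 ppages; refcounts: pp0:2 pp1:3 pp2:2 pp3:1 pp4:1
Op 7: write(P1, v2, 121). refcount(pp2)=2>1 -> COPY to pp5. 6 ppages; refcounts: pp0:2 pp1:3 pp2:1 pp3:1 pp4:1 pp5:1
P0: v1 -> pp1 = 17
P1: v1 -> pp1 = 17
P2: v1 -> pp1 = 17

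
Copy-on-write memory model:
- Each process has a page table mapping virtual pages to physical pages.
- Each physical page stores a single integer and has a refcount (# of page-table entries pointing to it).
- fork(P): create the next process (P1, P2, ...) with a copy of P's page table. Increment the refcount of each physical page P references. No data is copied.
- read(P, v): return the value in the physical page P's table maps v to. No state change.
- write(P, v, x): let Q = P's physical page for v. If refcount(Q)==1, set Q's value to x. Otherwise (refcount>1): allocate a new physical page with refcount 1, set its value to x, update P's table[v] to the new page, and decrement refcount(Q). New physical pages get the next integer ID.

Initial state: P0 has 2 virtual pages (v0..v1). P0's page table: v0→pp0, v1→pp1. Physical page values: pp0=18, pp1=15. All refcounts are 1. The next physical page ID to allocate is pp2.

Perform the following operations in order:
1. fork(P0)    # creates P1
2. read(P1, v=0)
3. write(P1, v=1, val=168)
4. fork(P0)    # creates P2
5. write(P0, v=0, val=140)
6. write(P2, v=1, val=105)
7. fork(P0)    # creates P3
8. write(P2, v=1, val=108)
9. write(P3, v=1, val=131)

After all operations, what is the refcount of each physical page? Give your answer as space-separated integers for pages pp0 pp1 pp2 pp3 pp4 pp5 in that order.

Answer: 2 1 1 2 1 1

Derivation:
Op 1: fork(P0) -> P1. 2 ppages; refcounts: pp0:2 pp1:2
Op 2: read(P1, v0) -> 18. No state change.
Op 3: write(P1, v1, 168). refcount(pp1)=2>1 -> COPY to pp2. 3 ppages; refcounts: pp0:2 pp1:1 pp2:1
Op 4: fork(P0) -> P2. 3 ppages; refcounts: pp0:3 pp1:2 pp2:1
Op 5: write(P0, v0, 140). refcount(pp0)=3>1 -> COPY to pp3. 4 ppages; refcounts: pp0:2 pp1:2 pp2:1 pp3:1
Op 6: write(P2, v1, 105). refcount(pp1)=2>1 -> COPY to pp4. 5 ppages; refcounts: pp0:2 pp1:1 pp2:1 pp3:1 pp4:1
Op 7: fork(P0) -> P3. 5 ppages; refcounts: pp0:2 pp1:2 pp2:1 pp3:2 pp4:1
Op 8: write(P2, v1, 108). refcount(pp4)=1 -> write in place. 5 ppages; refcounts: pp0:2 pp1:2 pp2:1 pp3:2 pp4:1
Op 9: write(P3, v1, 131). refcount(pp1)=2>1 -> COPY to pp5. 6 ppages; refcounts: pp0:2 pp1:1 pp2:1 pp3:2 pp4:1 pp5:1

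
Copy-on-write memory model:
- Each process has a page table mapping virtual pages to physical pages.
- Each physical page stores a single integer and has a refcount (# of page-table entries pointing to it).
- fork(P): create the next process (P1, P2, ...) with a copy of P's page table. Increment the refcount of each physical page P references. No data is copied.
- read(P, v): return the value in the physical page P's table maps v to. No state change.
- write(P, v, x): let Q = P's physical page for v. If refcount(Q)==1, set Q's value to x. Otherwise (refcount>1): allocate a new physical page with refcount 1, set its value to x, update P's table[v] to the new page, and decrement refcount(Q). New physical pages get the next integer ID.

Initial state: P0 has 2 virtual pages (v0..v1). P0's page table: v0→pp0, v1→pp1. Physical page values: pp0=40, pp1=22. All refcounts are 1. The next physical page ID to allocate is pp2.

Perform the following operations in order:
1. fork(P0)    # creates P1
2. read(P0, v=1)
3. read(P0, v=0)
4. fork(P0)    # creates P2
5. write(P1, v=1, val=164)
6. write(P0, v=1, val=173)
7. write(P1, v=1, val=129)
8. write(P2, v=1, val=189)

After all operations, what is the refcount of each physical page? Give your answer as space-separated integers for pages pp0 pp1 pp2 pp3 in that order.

Answer: 3 1 1 1

Derivation:
Op 1: fork(P0) -> P1. 2 ppages; refcounts: pp0:2 pp1:2
Op 2: read(P0, v1) -> 22. No state change.
Op 3: read(P0, v0) -> 40. No state change.
Op 4: fork(P0) -> P2. 2 ppages; refcounts: pp0:3 pp1:3
Op 5: write(P1, v1, 164). refcount(pp1)=3>1 -> COPY to pp2. 3 ppages; refcounts: pp0:3 pp1:2 pp2:1
Op 6: write(P0, v1, 173). refcount(pp1)=2>1 -> COPY to pp3. 4 ppages; refcounts: pp0:3 pp1:1 pp2:1 pp3:1
Op 7: write(P1, v1, 129). refcount(pp2)=1 -> write in place. 4 ppages; refcounts: pp0:3 pp1:1 pp2:1 pp3:1
Op 8: write(P2, v1, 189). refcount(pp1)=1 -> write in place. 4 ppages; refcounts: pp0:3 pp1:1 pp2:1 pp3:1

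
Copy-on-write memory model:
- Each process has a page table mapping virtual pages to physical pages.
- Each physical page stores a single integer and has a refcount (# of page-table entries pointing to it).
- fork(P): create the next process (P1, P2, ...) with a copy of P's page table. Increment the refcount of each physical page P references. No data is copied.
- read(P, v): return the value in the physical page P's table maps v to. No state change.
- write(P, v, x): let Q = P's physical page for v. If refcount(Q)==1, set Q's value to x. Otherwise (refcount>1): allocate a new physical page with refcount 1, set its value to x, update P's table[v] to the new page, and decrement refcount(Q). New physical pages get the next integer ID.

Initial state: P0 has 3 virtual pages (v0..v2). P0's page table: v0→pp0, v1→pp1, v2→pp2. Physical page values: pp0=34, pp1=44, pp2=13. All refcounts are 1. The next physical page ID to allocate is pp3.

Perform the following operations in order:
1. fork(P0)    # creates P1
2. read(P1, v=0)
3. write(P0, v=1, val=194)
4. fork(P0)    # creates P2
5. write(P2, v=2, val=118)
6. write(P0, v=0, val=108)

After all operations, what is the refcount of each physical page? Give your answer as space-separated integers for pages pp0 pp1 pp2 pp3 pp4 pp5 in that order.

Answer: 2 1 2 2 1 1

Derivation:
Op 1: fork(P0) -> P1. 3 ppages; refcounts: pp0:2 pp1:2 pp2:2
Op 2: read(P1, v0) -> 34. No state change.
Op 3: write(P0, v1, 194). refcount(pp1)=2>1 -> COPY to pp3. 4 ppages; refcounts: pp0:2 pp1:1 pp2:2 pp3:1
Op 4: fork(P0) -> P2. 4 ppages; refcounts: pp0:3 pp1:1 pp2:3 pp3:2
Op 5: write(P2, v2, 118). refcount(pp2)=3>1 -> COPY to pp4. 5 ppages; refcounts: pp0:3 pp1:1 pp2:2 pp3:2 pp4:1
Op 6: write(P0, v0, 108). refcount(pp0)=3>1 -> COPY to pp5. 6 ppages; refcounts: pp0:2 pp1:1 pp2:2 pp3:2 pp4:1 pp5:1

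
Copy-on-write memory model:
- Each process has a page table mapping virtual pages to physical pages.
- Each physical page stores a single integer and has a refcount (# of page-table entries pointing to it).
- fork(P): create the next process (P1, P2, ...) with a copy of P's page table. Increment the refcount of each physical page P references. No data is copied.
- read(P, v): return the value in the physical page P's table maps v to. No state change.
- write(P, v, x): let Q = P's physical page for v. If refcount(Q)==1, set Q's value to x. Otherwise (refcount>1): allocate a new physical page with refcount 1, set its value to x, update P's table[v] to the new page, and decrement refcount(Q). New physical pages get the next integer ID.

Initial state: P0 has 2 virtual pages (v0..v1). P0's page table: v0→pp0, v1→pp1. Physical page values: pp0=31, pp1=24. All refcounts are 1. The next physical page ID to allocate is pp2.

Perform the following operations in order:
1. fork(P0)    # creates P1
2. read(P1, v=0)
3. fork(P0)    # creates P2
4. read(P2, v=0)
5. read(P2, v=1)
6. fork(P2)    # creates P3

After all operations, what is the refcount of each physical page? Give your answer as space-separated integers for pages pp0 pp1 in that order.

Op 1: fork(P0) -> P1. 2 ppages; refcounts: pp0:2 pp1:2
Op 2: read(P1, v0) -> 31. No state change.
Op 3: fork(P0) -> P2. 2 ppages; refcounts: pp0:3 pp1:3
Op 4: read(P2, v0) -> 31. No state change.
Op 5: read(P2, v1) -> 24. No state change.
Op 6: fork(P2) -> P3. 2 ppages; refcounts: pp0:4 pp1:4

Answer: 4 4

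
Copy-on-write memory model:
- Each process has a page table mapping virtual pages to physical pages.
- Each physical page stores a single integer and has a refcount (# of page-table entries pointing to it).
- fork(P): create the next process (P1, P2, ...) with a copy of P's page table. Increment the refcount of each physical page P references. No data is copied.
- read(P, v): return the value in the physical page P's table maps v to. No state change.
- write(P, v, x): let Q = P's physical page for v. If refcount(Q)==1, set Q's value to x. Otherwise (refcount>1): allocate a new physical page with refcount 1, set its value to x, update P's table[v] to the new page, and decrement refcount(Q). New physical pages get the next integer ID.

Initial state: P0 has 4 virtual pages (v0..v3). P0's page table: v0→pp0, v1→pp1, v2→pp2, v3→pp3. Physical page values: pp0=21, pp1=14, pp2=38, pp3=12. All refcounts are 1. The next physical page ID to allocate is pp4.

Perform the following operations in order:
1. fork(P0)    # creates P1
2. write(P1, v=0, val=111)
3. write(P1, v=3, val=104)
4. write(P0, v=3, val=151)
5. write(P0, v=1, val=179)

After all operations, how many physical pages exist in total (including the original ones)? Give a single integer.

Answer: 7

Derivation:
Op 1: fork(P0) -> P1. 4 ppages; refcounts: pp0:2 pp1:2 pp2:2 pp3:2
Op 2: write(P1, v0, 111). refcount(pp0)=2>1 -> COPY to pp4. 5 ppages; refcounts: pp0:1 pp1:2 pp2:2 pp3:2 pp4:1
Op 3: write(P1, v3, 104). refcount(pp3)=2>1 -> COPY to pp5. 6 ppages; refcounts: pp0:1 pp1:2 pp2:2 pp3:1 pp4:1 pp5:1
Op 4: write(P0, v3, 151). refcount(pp3)=1 -> write in place. 6 ppages; refcounts: pp0:1 pp1:2 pp2:2 pp3:1 pp4:1 pp5:1
Op 5: write(P0, v1, 179). refcount(pp1)=2>1 -> COPY to pp6. 7 ppages; refcounts: pp0:1 pp1:1 pp2:2 pp3:1 pp4:1 pp5:1 pp6:1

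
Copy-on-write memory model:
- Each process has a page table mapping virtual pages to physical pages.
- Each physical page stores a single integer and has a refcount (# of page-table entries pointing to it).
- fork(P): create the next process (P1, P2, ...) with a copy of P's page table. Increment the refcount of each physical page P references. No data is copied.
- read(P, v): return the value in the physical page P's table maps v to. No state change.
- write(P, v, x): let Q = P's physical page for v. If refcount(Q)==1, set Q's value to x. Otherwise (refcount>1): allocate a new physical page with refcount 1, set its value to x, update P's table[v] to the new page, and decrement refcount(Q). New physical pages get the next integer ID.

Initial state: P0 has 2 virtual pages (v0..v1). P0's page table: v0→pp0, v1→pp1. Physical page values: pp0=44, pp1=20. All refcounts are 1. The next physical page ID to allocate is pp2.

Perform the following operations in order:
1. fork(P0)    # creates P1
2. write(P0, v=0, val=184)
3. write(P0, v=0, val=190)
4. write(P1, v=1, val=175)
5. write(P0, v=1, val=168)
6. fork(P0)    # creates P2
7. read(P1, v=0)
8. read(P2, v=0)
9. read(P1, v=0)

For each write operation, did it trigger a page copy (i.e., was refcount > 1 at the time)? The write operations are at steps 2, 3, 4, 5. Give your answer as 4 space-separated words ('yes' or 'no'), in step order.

Op 1: fork(P0) -> P1. 2 ppages; refcounts: pp0:2 pp1:2
Op 2: write(P0, v0, 184). refcount(pp0)=2>1 -> COPY to pp2. 3 ppages; refcounts: pp0:1 pp1:2 pp2:1
Op 3: write(P0, v0, 190). refcount(pp2)=1 -> write in place. 3 ppages; refcounts: pp0:1 pp1:2 pp2:1
Op 4: write(P1, v1, 175). refcount(pp1)=2>1 -> COPY to pp3. 4 ppages; refcounts: pp0:1 pp1:1 pp2:1 pp3:1
Op 5: write(P0, v1, 168). refcount(pp1)=1 -> write in place. 4 ppages; refcounts: pp0:1 pp1:1 pp2:1 pp3:1
Op 6: fork(P0) -> P2. 4 ppages; refcounts: pp0:1 pp1:2 pp2:2 pp3:1
Op 7: read(P1, v0) -> 44. No state change.
Op 8: read(P2, v0) -> 190. No state change.
Op 9: read(P1, v0) -> 44. No state change.

yes no yes no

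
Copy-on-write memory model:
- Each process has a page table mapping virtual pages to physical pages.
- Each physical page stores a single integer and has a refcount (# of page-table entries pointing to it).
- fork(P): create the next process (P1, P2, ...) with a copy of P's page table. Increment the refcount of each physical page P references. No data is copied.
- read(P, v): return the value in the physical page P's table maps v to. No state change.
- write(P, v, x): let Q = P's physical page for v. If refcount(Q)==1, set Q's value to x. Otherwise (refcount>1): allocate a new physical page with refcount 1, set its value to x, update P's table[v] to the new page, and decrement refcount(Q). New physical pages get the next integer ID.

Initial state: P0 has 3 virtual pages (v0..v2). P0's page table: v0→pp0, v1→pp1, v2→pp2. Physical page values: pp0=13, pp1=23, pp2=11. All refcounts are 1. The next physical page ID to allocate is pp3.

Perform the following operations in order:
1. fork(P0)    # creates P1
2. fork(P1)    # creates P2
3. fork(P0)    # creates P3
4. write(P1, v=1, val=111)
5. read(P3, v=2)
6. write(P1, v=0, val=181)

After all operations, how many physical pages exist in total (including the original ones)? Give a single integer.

Answer: 5

Derivation:
Op 1: fork(P0) -> P1. 3 ppages; refcounts: pp0:2 pp1:2 pp2:2
Op 2: fork(P1) -> P2. 3 ppages; refcounts: pp0:3 pp1:3 pp2:3
Op 3: fork(P0) -> P3. 3 ppages; refcounts: pp0:4 pp1:4 pp2:4
Op 4: write(P1, v1, 111). refcount(pp1)=4>1 -> COPY to pp3. 4 ppages; refcounts: pp0:4 pp1:3 pp2:4 pp3:1
Op 5: read(P3, v2) -> 11. No state change.
Op 6: write(P1, v0, 181). refcount(pp0)=4>1 -> COPY to pp4. 5 ppages; refcounts: pp0:3 pp1:3 pp2:4 pp3:1 pp4:1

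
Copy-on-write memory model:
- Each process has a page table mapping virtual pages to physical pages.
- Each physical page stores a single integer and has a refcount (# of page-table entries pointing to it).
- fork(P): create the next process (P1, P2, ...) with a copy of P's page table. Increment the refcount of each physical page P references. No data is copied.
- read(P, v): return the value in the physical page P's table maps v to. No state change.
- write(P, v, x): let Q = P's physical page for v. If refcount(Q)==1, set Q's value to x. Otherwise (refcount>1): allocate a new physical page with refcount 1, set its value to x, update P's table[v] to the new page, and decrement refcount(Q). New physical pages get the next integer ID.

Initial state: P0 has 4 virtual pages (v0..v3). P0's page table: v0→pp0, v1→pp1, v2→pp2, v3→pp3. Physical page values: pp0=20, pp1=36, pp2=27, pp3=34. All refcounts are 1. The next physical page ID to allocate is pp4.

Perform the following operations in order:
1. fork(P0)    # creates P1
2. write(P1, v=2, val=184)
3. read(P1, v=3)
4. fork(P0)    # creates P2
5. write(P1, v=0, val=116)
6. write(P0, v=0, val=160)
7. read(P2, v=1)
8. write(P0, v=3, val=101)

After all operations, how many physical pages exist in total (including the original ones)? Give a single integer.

Op 1: fork(P0) -> P1. 4 ppages; refcounts: pp0:2 pp1:2 pp2:2 pp3:2
Op 2: write(P1, v2, 184). refcount(pp2)=2>1 -> COPY to pp4. 5 ppages; refcounts: pp0:2 pp1:2 pp2:1 pp3:2 pp4:1
Op 3: read(P1, v3) -> 34. No state change.
Op 4: fork(P0) -> P2. 5 ppages; refcounts: pp0:3 pp1:3 pp2:2 pp3:3 pp4:1
Op 5: write(P1, v0, 116). refcount(pp0)=3>1 -> COPY to pp5. 6 ppages; refcounts: pp0:2 pp1:3 pp2:2 pp3:3 pp4:1 pp5:1
Op 6: write(P0, v0, 160). refcount(pp0)=2>1 -> COPY to pp6. 7 ppages; refcounts: pp0:1 pp1:3 pp2:2 pp3:3 pp4:1 pp5:1 pp6:1
Op 7: read(P2, v1) -> 36. No state change.
Op 8: write(P0, v3, 101). refcount(pp3)=3>1 -> COPY to pp7. 8 ppages; refcounts: pp0:1 pp1:3 pp2:2 pp3:2 pp4:1 pp5:1 pp6:1 pp7:1

Answer: 8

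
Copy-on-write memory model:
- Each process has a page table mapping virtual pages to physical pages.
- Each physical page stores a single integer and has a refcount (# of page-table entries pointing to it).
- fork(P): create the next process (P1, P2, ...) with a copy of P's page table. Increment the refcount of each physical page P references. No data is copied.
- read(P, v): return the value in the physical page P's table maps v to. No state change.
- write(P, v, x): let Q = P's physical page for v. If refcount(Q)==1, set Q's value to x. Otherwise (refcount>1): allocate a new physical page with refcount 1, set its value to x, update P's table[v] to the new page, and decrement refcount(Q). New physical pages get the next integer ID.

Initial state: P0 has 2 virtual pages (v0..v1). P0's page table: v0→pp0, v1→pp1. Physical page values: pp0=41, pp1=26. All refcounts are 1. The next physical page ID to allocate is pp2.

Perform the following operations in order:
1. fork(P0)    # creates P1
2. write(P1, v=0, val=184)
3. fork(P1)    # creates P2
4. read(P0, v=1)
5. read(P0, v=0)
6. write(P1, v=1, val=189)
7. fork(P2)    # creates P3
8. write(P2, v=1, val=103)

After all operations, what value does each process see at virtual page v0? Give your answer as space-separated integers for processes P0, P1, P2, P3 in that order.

Answer: 41 184 184 184

Derivation:
Op 1: fork(P0) -> P1. 2 ppages; refcounts: pp0:2 pp1:2
Op 2: write(P1, v0, 184). refcount(pp0)=2>1 -> COPY to pp2. 3 ppages; refcounts: pp0:1 pp1:2 pp2:1
Op 3: fork(P1) -> P2. 3 ppages; refcounts: pp0:1 pp1:3 pp2:2
Op 4: read(P0, v1) -> 26. No state change.
Op 5: read(P0, v0) -> 41. No state change.
Op 6: write(P1, v1, 189). refcount(pp1)=3>1 -> COPY to pp3. 4 ppages; refcounts: pp0:1 pp1:2 pp2:2 pp3:1
Op 7: fork(P2) -> P3. 4 ppages; refcounts: pp0:1 pp1:3 pp2:3 pp3:1
Op 8: write(P2, v1, 103). refcount(pp1)=3>1 -> COPY to pp4. 5 ppages; refcounts: pp0:1 pp1:2 pp2:3 pp3:1 pp4:1
P0: v0 -> pp0 = 41
P1: v0 -> pp2 = 184
P2: v0 -> pp2 = 184
P3: v0 -> pp2 = 184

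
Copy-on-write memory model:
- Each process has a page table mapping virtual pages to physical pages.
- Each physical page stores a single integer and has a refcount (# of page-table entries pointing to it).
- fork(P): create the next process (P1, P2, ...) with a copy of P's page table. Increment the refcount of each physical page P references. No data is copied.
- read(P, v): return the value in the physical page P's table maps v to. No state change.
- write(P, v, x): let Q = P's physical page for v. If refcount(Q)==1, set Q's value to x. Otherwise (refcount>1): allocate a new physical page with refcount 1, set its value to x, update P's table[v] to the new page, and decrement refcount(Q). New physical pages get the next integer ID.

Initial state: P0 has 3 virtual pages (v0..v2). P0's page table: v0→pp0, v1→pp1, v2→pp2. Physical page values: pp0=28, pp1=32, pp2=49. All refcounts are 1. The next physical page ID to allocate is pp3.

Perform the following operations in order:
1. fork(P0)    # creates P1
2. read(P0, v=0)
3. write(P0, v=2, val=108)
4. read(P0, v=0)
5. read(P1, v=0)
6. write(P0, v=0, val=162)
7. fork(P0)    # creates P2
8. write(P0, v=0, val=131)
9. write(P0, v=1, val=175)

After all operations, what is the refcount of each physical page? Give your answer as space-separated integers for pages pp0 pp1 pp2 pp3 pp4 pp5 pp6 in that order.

Op 1: fork(P0) -> P1. 3 ppages; refcounts: pp0:2 pp1:2 pp2:2
Op 2: read(P0, v0) -> 28. No state change.
Op 3: write(P0, v2, 108). refcount(pp2)=2>1 -> COPY to pp3. 4 ppages; refcounts: pp0:2 pp1:2 pp2:1 pp3:1
Op 4: read(P0, v0) -> 28. No state change.
Op 5: read(P1, v0) -> 28. No state change.
Op 6: write(P0, v0, 162). refcount(pp0)=2>1 -> COPY to pp4. 5 ppages; refcounts: pp0:1 pp1:2 pp2:1 pp3:1 pp4:1
Op 7: fork(P0) -> P2. 5 ppages; refcounts: pp0:1 pp1:3 pp2:1 pp3:2 pp4:2
Op 8: write(P0, v0, 131). refcount(pp4)=2>1 -> COPY to pp5. 6 ppages; refcounts: pp0:1 pp1:3 pp2:1 pp3:2 pp4:1 pp5:1
Op 9: write(P0, v1, 175). refcount(pp1)=3>1 -> COPY to pp6. 7 ppages; refcounts: pp0:1 pp1:2 pp2:1 pp3:2 pp4:1 pp5:1 pp6:1

Answer: 1 2 1 2 1 1 1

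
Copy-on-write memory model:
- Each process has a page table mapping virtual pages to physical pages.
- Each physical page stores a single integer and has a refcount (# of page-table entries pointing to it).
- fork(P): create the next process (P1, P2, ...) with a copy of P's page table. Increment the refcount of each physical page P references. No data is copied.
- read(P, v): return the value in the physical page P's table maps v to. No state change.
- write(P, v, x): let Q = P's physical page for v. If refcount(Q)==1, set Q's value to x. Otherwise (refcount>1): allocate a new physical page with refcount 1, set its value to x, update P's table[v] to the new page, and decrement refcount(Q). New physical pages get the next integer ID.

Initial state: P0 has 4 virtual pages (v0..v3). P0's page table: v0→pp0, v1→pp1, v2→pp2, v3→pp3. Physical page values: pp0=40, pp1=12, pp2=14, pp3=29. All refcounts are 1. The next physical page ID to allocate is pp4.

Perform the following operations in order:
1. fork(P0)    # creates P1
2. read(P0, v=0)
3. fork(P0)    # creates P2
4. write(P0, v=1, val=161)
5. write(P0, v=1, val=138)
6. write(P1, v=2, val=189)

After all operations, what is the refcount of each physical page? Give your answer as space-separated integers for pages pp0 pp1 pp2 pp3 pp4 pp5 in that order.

Answer: 3 2 2 3 1 1

Derivation:
Op 1: fork(P0) -> P1. 4 ppages; refcounts: pp0:2 pp1:2 pp2:2 pp3:2
Op 2: read(P0, v0) -> 40. No state change.
Op 3: fork(P0) -> P2. 4 ppages; refcounts: pp0:3 pp1:3 pp2:3 pp3:3
Op 4: write(P0, v1, 161). refcount(pp1)=3>1 -> COPY to pp4. 5 ppages; refcounts: pp0:3 pp1:2 pp2:3 pp3:3 pp4:1
Op 5: write(P0, v1, 138). refcount(pp4)=1 -> write in place. 5 ppages; refcounts: pp0:3 pp1:2 pp2:3 pp3:3 pp4:1
Op 6: write(P1, v2, 189). refcount(pp2)=3>1 -> COPY to pp5. 6 ppages; refcounts: pp0:3 pp1:2 pp2:2 pp3:3 pp4:1 pp5:1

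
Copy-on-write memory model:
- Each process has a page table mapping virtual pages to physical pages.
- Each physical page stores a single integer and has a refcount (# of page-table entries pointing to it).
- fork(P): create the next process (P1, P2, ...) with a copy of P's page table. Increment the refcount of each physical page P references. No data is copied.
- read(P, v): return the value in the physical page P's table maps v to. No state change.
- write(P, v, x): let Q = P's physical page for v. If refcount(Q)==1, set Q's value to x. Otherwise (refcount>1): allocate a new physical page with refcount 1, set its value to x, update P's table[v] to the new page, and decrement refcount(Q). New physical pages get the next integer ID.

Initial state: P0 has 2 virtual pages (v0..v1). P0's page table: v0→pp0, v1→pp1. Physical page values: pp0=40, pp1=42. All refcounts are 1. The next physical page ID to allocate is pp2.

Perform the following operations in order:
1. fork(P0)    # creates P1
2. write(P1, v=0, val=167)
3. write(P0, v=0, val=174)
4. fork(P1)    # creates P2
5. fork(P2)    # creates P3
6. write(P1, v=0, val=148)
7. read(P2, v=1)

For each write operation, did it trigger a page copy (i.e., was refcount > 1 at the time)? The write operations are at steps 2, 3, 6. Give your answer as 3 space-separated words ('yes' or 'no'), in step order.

Op 1: fork(P0) -> P1. 2 ppages; refcounts: pp0:2 pp1:2
Op 2: write(P1, v0, 167). refcount(pp0)=2>1 -> COPY to pp2. 3 ppages; refcounts: pp0:1 pp1:2 pp2:1
Op 3: write(P0, v0, 174). refcount(pp0)=1 -> write in place. 3 ppages; refcounts: pp0:1 pp1:2 pp2:1
Op 4: fork(P1) -> P2. 3 ppages; refcounts: pp0:1 pp1:3 pp2:2
Op 5: fork(P2) -> P3. 3 ppages; refcounts: pp0:1 pp1:4 pp2:3
Op 6: write(P1, v0, 148). refcount(pp2)=3>1 -> COPY to pp3. 4 ppages; refcounts: pp0:1 pp1:4 pp2:2 pp3:1
Op 7: read(P2, v1) -> 42. No state change.

yes no yes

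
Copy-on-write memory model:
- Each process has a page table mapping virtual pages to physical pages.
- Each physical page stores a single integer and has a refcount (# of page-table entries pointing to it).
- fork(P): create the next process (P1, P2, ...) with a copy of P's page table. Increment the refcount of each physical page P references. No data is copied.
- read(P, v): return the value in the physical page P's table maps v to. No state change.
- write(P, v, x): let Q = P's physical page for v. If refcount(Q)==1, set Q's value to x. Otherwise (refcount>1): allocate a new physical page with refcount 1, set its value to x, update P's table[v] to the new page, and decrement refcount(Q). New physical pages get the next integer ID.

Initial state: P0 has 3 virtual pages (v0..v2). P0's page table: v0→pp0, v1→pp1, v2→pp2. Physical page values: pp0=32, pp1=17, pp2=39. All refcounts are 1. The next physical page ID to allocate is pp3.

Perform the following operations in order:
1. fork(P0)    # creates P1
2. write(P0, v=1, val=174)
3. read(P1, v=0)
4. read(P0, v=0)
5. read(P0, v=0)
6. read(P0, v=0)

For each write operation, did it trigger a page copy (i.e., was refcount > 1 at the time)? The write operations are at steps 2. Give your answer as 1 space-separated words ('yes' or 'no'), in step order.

Op 1: fork(P0) -> P1. 3 ppages; refcounts: pp0:2 pp1:2 pp2:2
Op 2: write(P0, v1, 174). refcount(pp1)=2>1 -> COPY to pp3. 4 ppages; refcounts: pp0:2 pp1:1 pp2:2 pp3:1
Op 3: read(P1, v0) -> 32. No state change.
Op 4: read(P0, v0) -> 32. No state change.
Op 5: read(P0, v0) -> 32. No state change.
Op 6: read(P0, v0) -> 32. No state change.

yes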